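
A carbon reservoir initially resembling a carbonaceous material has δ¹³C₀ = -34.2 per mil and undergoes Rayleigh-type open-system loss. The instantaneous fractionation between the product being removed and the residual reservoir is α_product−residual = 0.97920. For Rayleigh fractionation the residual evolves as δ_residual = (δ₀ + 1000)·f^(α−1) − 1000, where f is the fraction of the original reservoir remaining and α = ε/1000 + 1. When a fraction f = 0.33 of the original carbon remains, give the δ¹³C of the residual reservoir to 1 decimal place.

Rayleigh residual: δ_res = (δ₀ + 1000)·f^(α−1) − 1000
α − 1 = -0.02080
f^(α−1) = 0.33^(-0.02080) = 1.023328
δ_res = (-34.2 + 1000) × 1.023328 − 1000 = 988.330 − 1000 = -11.67 per mil

-11.7 per mil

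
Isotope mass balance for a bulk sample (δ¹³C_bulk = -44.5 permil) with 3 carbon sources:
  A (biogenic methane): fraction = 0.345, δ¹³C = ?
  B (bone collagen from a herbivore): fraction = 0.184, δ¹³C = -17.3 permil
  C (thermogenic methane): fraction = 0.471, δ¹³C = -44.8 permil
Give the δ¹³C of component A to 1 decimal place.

-58.6 permil

Isotope mass balance: δ_bulk = Σ fᵢ·δᵢ.
-44.5 = 0.345×δ_A + 0.184×(-17.3) + 0.471×(-44.8)
0.345·δ_A = -44.5 − (-24.284) = -20.216
δ_A = -20.216 / 0.345 = -58.60 permil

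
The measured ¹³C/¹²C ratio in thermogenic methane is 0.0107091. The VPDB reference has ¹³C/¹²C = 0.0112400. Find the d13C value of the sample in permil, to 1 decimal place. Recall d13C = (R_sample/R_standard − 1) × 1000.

d13C = (R_sample / R_standard − 1) × 1000
R_sample / R_standard = 0.0107091 / 0.0112400 = 0.952767
d13C = (0.952767 − 1) × 1000 = -47.23 permil

-47.2 permil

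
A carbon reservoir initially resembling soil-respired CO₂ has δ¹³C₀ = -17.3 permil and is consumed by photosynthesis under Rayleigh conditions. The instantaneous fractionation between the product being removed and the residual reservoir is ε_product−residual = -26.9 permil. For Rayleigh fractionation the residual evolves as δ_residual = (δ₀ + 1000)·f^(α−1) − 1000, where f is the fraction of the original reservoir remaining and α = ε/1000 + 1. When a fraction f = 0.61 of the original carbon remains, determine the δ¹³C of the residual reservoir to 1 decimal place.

-4.1 permil

Rayleigh residual: δ_res = (δ₀ + 1000)·f^(α−1) − 1000
α = ε/1000 + 1 = 0.97310, so α − 1 = -0.02690
f^(α−1) = 0.61^(-0.02690) = 1.013385
δ_res = (-17.3 + 1000) × 1.013385 − 1000 = 995.854 − 1000 = -4.15 permil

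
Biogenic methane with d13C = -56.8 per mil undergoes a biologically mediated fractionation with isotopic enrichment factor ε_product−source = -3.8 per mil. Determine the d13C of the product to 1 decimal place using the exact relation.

-60.4 per mil

To first order, δ_product ≈ δ_source + ε = -60.6 per mil.
Exactly, δ_product = (δ_source + 1000)·(ε/1000 + 1) − 1000.
δ_product = (-56.8 + 1000) × (-3.8/1000 + 1) − 1000
δ_product = -60.38 per mil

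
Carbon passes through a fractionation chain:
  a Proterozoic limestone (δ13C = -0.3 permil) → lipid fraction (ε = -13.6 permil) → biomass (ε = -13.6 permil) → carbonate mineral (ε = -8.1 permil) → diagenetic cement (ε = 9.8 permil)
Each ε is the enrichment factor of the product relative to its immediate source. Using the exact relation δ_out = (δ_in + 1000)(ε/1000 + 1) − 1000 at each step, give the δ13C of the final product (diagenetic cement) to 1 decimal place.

-25.7 permil

step 1: δ = (-0.30 + 1000)·(-13.6/1000 + 1) − 1000 = -13.90 permil
step 2: δ = (-13.90 + 1000)·(-13.6/1000 + 1) − 1000 = -27.31 permil
step 3: δ = (-27.31 + 1000)·(-8.1/1000 + 1) − 1000 = -35.19 permil
step 4: δ = (-35.19 + 1000)·(9.8/1000 + 1) − 1000 = -25.73 permil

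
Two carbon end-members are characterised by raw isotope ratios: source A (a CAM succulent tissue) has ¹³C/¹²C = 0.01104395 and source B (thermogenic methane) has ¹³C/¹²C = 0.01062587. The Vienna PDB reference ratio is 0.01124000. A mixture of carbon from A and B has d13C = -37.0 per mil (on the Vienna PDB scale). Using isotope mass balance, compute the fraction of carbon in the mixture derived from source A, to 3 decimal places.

0.474

δ_A = (0.01104395/0.01124000 − 1)×1000 = (0.982558 − 1)×1000 = -17.442 per mil
δ_B = (0.01062587/0.01124000 − 1)×1000 = (0.945362 − 1)×1000 = -54.638 per mil
f_A = (δ_mix − δ_B)/(δ_A − δ_B) = (-37.0 − (-54.638))/(-17.442 − (-54.638))
f_A = 17.638 / 37.196 = 0.4742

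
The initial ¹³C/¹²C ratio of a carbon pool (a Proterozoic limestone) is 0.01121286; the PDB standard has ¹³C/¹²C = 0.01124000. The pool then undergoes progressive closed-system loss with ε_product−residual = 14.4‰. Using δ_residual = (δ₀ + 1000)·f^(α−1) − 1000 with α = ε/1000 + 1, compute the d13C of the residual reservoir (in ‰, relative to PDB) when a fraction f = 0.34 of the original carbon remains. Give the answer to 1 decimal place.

δ₀ = (0.01121286/0.01124000 − 1)×1000 = (0.997585 − 1)×1000 = -2.415‰
α − 1 = ε/1000 = 0.0144
f^(α−1) = 0.34^(0.0144) = 0.984585
δ_res = (-2.415 + 1000) × 0.984585 − 1000 = 982.208 − 1000 = -17.79‰

-17.8‰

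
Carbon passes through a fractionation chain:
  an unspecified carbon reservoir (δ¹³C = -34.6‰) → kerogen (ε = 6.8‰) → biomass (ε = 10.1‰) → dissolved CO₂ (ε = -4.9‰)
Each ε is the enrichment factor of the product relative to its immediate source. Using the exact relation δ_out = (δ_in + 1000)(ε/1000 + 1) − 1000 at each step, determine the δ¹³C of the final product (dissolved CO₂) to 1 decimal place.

-23.0‰

step 1: δ = (-34.60 + 1000)·(6.8/1000 + 1) − 1000 = -28.04‰
step 2: δ = (-28.04 + 1000)·(10.1/1000 + 1) − 1000 = -18.22‰
step 3: δ = (-18.22 + 1000)·(-4.9/1000 + 1) − 1000 = -23.03‰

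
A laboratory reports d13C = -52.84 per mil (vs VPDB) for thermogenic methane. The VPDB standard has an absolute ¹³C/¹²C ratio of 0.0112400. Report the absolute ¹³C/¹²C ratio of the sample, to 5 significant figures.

R_sample = R_standard × (d13C/1000 + 1)
R_sample = 0.0112400 × (-52.84/1000 + 1) = 0.0112400 × 0.947160
R_sample = 0.0106461

0.010646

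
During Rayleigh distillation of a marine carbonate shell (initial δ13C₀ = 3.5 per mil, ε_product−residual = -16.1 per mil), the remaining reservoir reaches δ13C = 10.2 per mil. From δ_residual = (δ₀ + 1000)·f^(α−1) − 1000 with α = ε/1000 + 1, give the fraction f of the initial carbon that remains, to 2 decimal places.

0.66

α − 1 = ε/1000 = -0.0161
(δ_res + 1000)/(δ₀ + 1000) = (10.2 + 1000)/(3.5 + 1000) = 1010.2/1003.5 = 1.006677
f = 1.006677^(1/-0.0161) = exp(ln(1.006677)/-0.0161) = exp(0.00665/-0.0161)
f = exp(-0.4133) = 0.6615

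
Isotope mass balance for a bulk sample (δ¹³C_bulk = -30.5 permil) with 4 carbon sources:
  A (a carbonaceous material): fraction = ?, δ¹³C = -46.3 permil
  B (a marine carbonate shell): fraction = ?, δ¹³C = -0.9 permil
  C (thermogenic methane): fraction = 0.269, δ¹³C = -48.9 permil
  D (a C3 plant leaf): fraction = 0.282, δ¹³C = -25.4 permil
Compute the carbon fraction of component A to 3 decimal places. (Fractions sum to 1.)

Let f_A and f_B be the unknown fractions; fractions sum to 1 so f_A + f_B = 0.449.
Mass balance: Σ fᵢ·δᵢ = δ_bulk ⇒ f_A·(-46.3) + f_B·(-0.9) = -30.5 − (-20.317) = -10.183
Substitute f_B = 0.449 − f_A:
f_A·(-46.3 − -0.9) = -10.183 − 0.449×(-0.9) = -9.779
f_A = -9.779 / -45.4 = 0.2154

0.215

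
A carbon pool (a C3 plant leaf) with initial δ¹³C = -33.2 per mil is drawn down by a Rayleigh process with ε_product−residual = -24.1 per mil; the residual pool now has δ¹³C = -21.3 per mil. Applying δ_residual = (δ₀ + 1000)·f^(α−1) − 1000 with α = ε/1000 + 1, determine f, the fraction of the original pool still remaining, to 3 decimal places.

α − 1 = ε/1000 = -0.0241
(δ_res + 1000)/(δ₀ + 1000) = (-21.3 + 1000)/(-33.2 + 1000) = 978.7/966.8 = 1.012309
f = 1.012309^(1/-0.0241) = exp(ln(1.012309)/-0.0241) = exp(0.01223/-0.0241)
f = exp(-0.5076) = 0.6019

0.602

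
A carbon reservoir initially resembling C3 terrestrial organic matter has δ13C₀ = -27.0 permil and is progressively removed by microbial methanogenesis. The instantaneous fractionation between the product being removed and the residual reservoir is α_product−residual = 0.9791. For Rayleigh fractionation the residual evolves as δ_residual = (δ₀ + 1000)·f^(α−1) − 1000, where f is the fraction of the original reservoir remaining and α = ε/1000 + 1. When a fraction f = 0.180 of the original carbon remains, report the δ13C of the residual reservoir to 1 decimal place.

8.5 permil

Rayleigh residual: δ_res = (δ₀ + 1000)·f^(α−1) − 1000
α − 1 = -0.02090
f^(α−1) = 0.180^(-0.02090) = 1.036489
δ_res = (-27.0 + 1000) × 1.036489 − 1000 = 1008.504 − 1000 = 8.50 permil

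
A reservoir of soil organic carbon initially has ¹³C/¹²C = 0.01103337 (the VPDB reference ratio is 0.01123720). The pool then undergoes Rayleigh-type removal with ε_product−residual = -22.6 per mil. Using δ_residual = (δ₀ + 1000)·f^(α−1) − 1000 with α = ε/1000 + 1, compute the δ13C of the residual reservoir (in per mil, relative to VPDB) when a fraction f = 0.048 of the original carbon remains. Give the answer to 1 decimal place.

δ₀ = (0.01103337/0.01123720 − 1)×1000 = (0.981861 − 1)×1000 = -18.139 per mil
α − 1 = ε/1000 = -0.0226
f^(α−1) = 0.048^(-0.0226) = 1.071036
δ_res = (-18.139 + 1000) × 1.071036 − 1000 = 1051.608 − 1000 = 51.61 per mil

51.6 per mil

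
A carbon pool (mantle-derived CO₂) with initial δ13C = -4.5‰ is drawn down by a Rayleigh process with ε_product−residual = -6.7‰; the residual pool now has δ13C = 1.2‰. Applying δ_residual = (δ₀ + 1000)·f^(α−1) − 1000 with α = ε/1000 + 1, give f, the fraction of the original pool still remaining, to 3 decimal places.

α − 1 = ε/1000 = -0.0067
(δ_res + 1000)/(δ₀ + 1000) = (1.2 + 1000)/(-4.5 + 1000) = 1001.2/995.5 = 1.005726
f = 1.005726^(1/-0.0067) = exp(ln(1.005726)/-0.0067) = exp(0.00571/-0.0067)
f = exp(-0.8522) = 0.4265

0.426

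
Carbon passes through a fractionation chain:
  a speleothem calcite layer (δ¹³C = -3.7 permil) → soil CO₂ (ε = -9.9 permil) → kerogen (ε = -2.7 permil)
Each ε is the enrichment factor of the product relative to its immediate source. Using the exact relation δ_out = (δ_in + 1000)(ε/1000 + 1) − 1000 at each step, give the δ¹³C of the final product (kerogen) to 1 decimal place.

-16.2 permil

step 1: δ = (-3.70 + 1000)·(-9.9/1000 + 1) − 1000 = -13.56 permil
step 2: δ = (-13.56 + 1000)·(-2.7/1000 + 1) − 1000 = -16.23 permil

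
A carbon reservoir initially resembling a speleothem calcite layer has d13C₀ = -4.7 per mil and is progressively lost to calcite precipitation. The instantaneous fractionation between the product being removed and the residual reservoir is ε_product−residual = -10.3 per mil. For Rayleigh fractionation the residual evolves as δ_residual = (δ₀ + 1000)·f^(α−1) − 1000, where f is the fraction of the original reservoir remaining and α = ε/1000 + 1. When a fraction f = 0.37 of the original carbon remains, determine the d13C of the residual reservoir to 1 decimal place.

Rayleigh residual: δ_res = (δ₀ + 1000)·f^(α−1) − 1000
α = ε/1000 + 1 = 0.98970, so α − 1 = -0.01030
f^(α−1) = 0.37^(-0.01030) = 1.010293
δ_res = (-4.7 + 1000) × 1.010293 − 1000 = 1005.545 − 1000 = 5.55 per mil

5.5 per mil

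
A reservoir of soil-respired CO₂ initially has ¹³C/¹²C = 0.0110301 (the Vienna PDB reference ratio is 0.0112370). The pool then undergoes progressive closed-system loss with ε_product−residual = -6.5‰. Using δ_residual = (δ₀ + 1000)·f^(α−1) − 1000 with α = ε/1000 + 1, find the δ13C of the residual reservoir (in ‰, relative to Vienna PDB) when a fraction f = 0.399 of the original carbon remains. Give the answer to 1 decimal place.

δ₀ = (0.0110301/0.0112370 − 1)×1000 = (0.981588 − 1)×1000 = -18.412‰
α − 1 = ε/1000 = -0.0065
f^(α−1) = 0.399^(-0.0065) = 1.005990
δ_res = (-18.412 + 1000) × 1.005990 − 1000 = 987.467 − 1000 = -12.53‰

-12.5‰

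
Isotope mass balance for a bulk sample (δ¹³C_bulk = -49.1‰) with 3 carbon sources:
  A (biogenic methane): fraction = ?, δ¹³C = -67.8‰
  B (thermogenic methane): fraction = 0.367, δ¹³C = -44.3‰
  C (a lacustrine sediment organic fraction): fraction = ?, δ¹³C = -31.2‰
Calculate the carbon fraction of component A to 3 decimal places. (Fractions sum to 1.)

0.358

Let f_A and f_C be the unknown fractions; fractions sum to 1 so f_A + f_C = 0.633.
Mass balance: Σ fᵢ·δᵢ = δ_bulk ⇒ f_A·(-67.8) + f_C·(-31.2) = -49.1 − (-16.258) = -32.842
Substitute f_C = 0.633 − f_A:
f_A·(-67.8 − -31.2) = -32.842 − 0.633×(-31.2) = -13.092
f_A = -13.092 / -36.6 = 0.3577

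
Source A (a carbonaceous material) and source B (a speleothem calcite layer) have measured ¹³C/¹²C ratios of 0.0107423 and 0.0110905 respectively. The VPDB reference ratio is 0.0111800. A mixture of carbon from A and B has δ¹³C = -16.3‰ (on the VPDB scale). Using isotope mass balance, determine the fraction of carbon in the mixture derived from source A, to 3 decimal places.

0.266

δ_A = (0.0107423/0.0111800 − 1)×1000 = (0.960850 − 1)×1000 = -39.150‰
δ_B = (0.0110905/0.0111800 − 1)×1000 = (0.991995 − 1)×1000 = -8.005‰
f_A = (δ_mix − δ_B)/(δ_A − δ_B) = (-16.3 − (-8.005))/(-39.150 − (-8.005))
f_A = -8.295 / -31.145 = 0.2663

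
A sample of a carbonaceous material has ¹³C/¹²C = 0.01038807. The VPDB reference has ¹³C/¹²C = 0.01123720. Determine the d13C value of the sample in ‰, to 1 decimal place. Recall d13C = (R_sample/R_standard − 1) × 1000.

d13C = (R_sample / R_standard − 1) × 1000
R_sample / R_standard = 0.01038807 / 0.01123720 = 0.924436
d13C = (0.924436 − 1) × 1000 = -75.56‰

-75.6‰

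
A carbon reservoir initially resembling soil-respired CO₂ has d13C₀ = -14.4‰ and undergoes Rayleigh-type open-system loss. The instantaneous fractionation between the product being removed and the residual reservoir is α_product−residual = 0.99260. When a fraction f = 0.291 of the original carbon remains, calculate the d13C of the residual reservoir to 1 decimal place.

Rayleigh residual: δ_res = (δ₀ + 1000)·f^(α−1) − 1000
α − 1 = -0.00740
f^(α−1) = 0.291^(-0.00740) = 1.009177
δ_res = (-14.4 + 1000) × 1.009177 − 1000 = 994.645 − 1000 = -5.36‰

-5.4‰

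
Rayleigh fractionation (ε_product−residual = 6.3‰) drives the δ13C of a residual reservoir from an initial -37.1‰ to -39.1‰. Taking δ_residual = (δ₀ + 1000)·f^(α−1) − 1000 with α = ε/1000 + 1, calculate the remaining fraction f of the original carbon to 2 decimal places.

α − 1 = ε/1000 = 0.0063
(δ_res + 1000)/(δ₀ + 1000) = (-39.1 + 1000)/(-37.1 + 1000) = 960.9/962.9 = 0.997923
f = 0.997923^(1/0.0063) = exp(ln(0.997923)/0.0063) = exp(-0.00208/0.0063)
f = exp(-0.3300) = 0.7189

0.72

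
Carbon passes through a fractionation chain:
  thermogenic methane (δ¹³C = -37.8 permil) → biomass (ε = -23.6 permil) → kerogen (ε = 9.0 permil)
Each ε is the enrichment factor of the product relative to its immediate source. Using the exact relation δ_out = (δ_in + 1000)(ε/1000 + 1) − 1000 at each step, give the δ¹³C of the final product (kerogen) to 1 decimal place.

-52.1 permil

step 1: δ = (-37.80 + 1000)·(-23.6/1000 + 1) − 1000 = -60.51 permil
step 2: δ = (-60.51 + 1000)·(9.0/1000 + 1) − 1000 = -52.05 permil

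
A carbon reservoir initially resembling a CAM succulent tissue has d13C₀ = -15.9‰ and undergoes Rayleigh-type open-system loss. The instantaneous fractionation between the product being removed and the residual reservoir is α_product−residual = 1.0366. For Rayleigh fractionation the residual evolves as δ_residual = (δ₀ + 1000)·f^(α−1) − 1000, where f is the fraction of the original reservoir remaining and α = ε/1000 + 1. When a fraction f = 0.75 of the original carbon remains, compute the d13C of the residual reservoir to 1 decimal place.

-26.2‰

Rayleigh residual: δ_res = (δ₀ + 1000)·f^(α−1) − 1000
α − 1 = 0.03660
f^(α−1) = 0.75^(0.03660) = 0.989526
δ_res = (-15.9 + 1000) × 0.989526 − 1000 = 973.793 − 1000 = -26.21‰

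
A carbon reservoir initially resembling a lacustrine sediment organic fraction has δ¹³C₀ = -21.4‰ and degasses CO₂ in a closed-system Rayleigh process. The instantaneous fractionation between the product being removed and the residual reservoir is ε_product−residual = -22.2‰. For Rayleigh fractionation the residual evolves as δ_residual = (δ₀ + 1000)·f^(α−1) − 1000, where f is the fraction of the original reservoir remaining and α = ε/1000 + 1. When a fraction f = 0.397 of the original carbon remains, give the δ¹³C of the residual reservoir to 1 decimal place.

-1.1‰

Rayleigh residual: δ_res = (δ₀ + 1000)·f^(α−1) − 1000
α = ε/1000 + 1 = 0.97780, so α − 1 = -0.02220
f^(α−1) = 0.397^(-0.02220) = 1.020721
δ_res = (-21.4 + 1000) × 1.020721 − 1000 = 998.877 − 1000 = -1.12‰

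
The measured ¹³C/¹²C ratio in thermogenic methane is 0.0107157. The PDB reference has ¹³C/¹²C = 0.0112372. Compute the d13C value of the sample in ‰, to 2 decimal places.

-46.41‰

d13C = (R_sample / R_standard − 1) × 1000
R_sample / R_standard = 0.0107157 / 0.0112372 = 0.953592
d13C = (0.953592 − 1) × 1000 = -46.408‰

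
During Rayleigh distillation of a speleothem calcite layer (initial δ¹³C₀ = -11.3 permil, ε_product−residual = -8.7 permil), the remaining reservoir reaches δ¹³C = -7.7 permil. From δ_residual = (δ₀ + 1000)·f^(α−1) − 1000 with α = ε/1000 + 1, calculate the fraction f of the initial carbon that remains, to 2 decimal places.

α − 1 = ε/1000 = -0.0087
(δ_res + 1000)/(δ₀ + 1000) = (-7.7 + 1000)/(-11.3 + 1000) = 992.3/988.7 = 1.003641
f = 1.003641^(1/-0.0087) = exp(ln(1.003641)/-0.0087) = exp(0.00363/-0.0087)
f = exp(-0.4178) = 0.6585

0.66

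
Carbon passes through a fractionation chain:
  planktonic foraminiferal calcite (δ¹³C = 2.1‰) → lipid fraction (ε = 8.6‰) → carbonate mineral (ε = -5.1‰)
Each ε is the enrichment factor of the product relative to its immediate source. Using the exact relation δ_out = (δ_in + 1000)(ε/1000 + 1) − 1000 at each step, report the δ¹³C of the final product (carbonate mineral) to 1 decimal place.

5.6‰

step 1: δ = (2.10 + 1000)·(8.6/1000 + 1) − 1000 = 10.72‰
step 2: δ = (10.72 + 1000)·(-5.1/1000 + 1) − 1000 = 5.56‰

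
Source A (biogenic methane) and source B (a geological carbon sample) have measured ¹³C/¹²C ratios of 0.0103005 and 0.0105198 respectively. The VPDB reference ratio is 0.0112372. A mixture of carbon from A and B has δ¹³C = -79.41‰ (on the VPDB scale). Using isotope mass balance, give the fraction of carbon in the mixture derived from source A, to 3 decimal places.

δ_A = (0.0103005/0.0112372 − 1)×1000 = (0.916643 − 1)×1000 = -83.357‰
δ_B = (0.0105198/0.0112372 − 1)×1000 = (0.936158 − 1)×1000 = -63.842‰
f_A = (δ_mix − δ_B)/(δ_A − δ_B) = (-79.41 − (-63.842))/(-83.357 − (-63.842))
f_A = -15.568 / -19.516 = 0.7977

0.798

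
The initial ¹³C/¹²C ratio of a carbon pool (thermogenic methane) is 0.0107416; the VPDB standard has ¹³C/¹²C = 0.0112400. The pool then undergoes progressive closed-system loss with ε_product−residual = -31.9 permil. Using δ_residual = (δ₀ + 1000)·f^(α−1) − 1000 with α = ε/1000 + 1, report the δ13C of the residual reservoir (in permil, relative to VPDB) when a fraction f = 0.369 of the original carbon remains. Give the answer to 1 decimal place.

-13.5 permil

δ₀ = (0.0107416/0.0112400 − 1)×1000 = (0.955658 − 1)×1000 = -44.342 permil
α − 1 = ε/1000 = -0.0319
f^(α−1) = 0.369^(-0.0319) = 1.032314
δ_res = (-44.342 + 1000) × 1.032314 − 1000 = 986.540 − 1000 = -13.46 permil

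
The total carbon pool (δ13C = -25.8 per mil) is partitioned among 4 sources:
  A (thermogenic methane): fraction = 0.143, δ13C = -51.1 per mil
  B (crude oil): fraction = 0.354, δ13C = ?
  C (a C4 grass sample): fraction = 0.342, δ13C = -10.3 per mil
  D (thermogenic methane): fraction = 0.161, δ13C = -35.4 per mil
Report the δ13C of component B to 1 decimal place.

Isotope mass balance: δ_bulk = Σ fᵢ·δᵢ.
-25.8 = 0.143×(-51.1) + 0.354×δ_B + 0.342×(-10.3) + 0.161×(-35.4)
0.354·δ_B = -25.8 − (-16.529) = -9.271
δ_B = -9.271 / 0.354 = -26.19 per mil

-26.2 per mil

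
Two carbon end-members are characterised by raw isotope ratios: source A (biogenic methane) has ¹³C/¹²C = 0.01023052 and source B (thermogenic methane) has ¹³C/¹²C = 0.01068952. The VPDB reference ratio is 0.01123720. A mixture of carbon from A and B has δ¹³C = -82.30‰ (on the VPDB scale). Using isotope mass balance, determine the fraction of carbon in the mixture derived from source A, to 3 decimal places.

δ_A = (0.01023052/0.01123720 − 1)×1000 = (0.910415 − 1)×1000 = -89.585‰
δ_B = (0.01068952/0.01123720 − 1)×1000 = (0.951262 − 1)×1000 = -48.738‰
f_A = (δ_mix − δ_B)/(δ_A − δ_B) = (-82.30 − (-48.738))/(-89.585 − (-48.738))
f_A = -33.562 / -40.846 = 0.8217

0.822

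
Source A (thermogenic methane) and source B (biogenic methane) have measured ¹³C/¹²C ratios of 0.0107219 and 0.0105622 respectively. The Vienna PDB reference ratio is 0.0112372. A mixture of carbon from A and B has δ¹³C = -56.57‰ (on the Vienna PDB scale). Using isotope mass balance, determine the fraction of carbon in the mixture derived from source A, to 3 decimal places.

0.246

δ_A = (0.0107219/0.0112372 − 1)×1000 = (0.954143 − 1)×1000 = -45.857‰
δ_B = (0.0105622/0.0112372 − 1)×1000 = (0.939932 − 1)×1000 = -60.068‰
f_A = (δ_mix − δ_B)/(δ_A − δ_B) = (-56.57 − (-60.068))/(-45.857 − (-60.068))
f_A = 3.498 / 14.212 = 0.2462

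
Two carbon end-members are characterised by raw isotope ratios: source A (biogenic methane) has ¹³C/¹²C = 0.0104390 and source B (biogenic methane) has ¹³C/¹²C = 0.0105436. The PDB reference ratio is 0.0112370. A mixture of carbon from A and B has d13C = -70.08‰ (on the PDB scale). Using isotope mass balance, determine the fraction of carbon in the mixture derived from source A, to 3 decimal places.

δ_A = (0.0104390/0.0112370 − 1)×1000 = (0.928985 − 1)×1000 = -71.015‰
δ_B = (0.0105436/0.0112370 − 1)×1000 = (0.938293 − 1)×1000 = -61.707‰
f_A = (δ_mix − δ_B)/(δ_A − δ_B) = (-70.08 − (-61.707))/(-71.015 − (-61.707))
f_A = -8.373 / -9.309 = 0.8995

0.900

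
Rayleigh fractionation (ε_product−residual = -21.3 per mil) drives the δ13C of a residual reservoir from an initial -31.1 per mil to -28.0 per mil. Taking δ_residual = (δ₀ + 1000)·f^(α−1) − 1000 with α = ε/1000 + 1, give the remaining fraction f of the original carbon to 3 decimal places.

0.861

α − 1 = ε/1000 = -0.0213
(δ_res + 1000)/(δ₀ + 1000) = (-28.0 + 1000)/(-31.1 + 1000) = 972.0/968.9 = 1.003200
f = 1.003200^(1/-0.0213) = exp(ln(1.003200)/-0.0213) = exp(0.00319/-0.0213)
f = exp(-0.1500) = 0.8607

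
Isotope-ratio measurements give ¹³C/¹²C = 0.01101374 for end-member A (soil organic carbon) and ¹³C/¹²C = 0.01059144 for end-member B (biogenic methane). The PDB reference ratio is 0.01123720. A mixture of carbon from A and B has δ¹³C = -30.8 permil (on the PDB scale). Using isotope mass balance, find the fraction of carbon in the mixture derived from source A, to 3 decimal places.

0.710

δ_A = (0.01101374/0.01123720 − 1)×1000 = (0.980114 − 1)×1000 = -19.886 permil
δ_B = (0.01059144/0.01123720 − 1)×1000 = (0.942534 − 1)×1000 = -57.466 permil
f_A = (δ_mix − δ_B)/(δ_A − δ_B) = (-30.8 − (-57.466))/(-19.886 − (-57.466))
f_A = 26.666 / 37.581 = 0.7096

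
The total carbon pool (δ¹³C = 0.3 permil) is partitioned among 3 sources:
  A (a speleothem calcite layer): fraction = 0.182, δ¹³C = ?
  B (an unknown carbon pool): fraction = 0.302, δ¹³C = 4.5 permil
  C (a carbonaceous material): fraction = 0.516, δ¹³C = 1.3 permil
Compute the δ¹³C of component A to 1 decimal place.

-9.5 permil

Isotope mass balance: δ_bulk = Σ fᵢ·δᵢ.
0.3 = 0.182×δ_A + 0.302×(4.5) + 0.516×(1.3)
0.182·δ_A = 0.3 − (2.030) = -1.730
δ_A = -1.730 / 0.182 = -9.50 permil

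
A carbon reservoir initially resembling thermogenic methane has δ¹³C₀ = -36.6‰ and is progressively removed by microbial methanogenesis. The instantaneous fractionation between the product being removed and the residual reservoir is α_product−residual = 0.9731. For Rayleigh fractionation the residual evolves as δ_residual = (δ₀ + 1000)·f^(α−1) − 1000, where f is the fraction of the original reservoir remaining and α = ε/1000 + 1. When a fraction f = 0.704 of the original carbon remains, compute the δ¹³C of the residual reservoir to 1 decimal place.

Rayleigh residual: δ_res = (δ₀ + 1000)·f^(α−1) − 1000
α − 1 = -0.02690
f^(α−1) = 0.704^(-0.02690) = 1.009486
δ_res = (-36.6 + 1000) × 1.009486 − 1000 = 972.539 − 1000 = -27.46‰

-27.5‰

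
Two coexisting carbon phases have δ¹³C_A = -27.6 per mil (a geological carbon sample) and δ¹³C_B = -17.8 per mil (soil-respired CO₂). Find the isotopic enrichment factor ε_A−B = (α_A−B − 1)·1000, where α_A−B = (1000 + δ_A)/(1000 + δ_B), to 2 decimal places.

-9.98 per mil

α_A−B = (1000 + -27.6) / (1000 + -17.8) = 972.4 / 982.2 = 0.990022
ε_A−B = (0.990022 − 1) × 1000 = -9.978 per mil
(The approximation ε ≈ δ_A − δ_B would give -9.8 per mil.)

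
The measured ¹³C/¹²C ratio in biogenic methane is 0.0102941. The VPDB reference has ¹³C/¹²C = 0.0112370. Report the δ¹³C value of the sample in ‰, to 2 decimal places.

δ¹³C = (R_sample / R_standard − 1) × 1000
R_sample / R_standard = 0.0102941 / 0.0112370 = 0.916090
δ¹³C = (0.916090 − 1) × 1000 = -83.910‰

-83.91‰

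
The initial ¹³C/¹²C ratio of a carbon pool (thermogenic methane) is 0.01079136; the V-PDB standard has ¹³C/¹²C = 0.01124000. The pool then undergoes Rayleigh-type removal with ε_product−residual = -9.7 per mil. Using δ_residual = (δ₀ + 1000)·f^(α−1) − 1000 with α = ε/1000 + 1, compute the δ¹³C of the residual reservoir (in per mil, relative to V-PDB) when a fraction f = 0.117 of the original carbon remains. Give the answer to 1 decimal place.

-19.7 per mil

δ₀ = (0.01079136/0.01124000 − 1)×1000 = (0.960085 − 1)×1000 = -39.915 per mil
α − 1 = ε/1000 = -0.0097
f^(α−1) = 0.117^(-0.0097) = 1.021030
δ_res = (-39.915 + 1000) × 1.021030 − 1000 = 980.276 − 1000 = -19.72 per mil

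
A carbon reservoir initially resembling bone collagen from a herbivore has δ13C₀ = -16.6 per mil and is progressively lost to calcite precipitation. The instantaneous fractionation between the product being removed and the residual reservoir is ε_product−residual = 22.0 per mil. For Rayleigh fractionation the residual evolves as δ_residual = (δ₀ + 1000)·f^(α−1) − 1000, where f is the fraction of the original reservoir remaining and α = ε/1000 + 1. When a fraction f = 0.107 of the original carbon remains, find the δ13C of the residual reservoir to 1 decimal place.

-63.8 per mil

Rayleigh residual: δ_res = (δ₀ + 1000)·f^(α−1) − 1000
α = ε/1000 + 1 = 1.02200, so α − 1 = 0.02200
f^(α−1) = 0.107^(0.02200) = 0.952021
δ_res = (-16.6 + 1000) × 0.952021 − 1000 = 936.217 − 1000 = -63.78 per mil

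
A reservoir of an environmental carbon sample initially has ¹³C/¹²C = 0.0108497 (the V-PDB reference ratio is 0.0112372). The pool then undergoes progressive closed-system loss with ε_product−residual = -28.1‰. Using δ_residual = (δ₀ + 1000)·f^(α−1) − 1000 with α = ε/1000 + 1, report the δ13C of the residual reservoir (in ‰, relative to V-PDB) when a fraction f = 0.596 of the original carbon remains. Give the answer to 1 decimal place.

δ₀ = (0.0108497/0.0112372 − 1)×1000 = (0.965516 − 1)×1000 = -34.484‰
α − 1 = ε/1000 = -0.0281
f^(α−1) = 0.596^(-0.0281) = 1.014648
δ_res = (-34.484 + 1000) × 1.014648 − 1000 = 979.660 − 1000 = -20.34‰

-20.3‰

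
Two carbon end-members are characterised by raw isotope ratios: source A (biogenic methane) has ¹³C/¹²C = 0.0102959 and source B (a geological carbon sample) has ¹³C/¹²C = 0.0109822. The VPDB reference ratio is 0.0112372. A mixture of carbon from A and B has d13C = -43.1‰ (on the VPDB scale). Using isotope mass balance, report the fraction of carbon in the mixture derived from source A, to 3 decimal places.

δ_A = (0.0102959/0.0112372 − 1)×1000 = (0.916234 − 1)×1000 = -83.766‰
δ_B = (0.0109822/0.0112372 − 1)×1000 = (0.977308 − 1)×1000 = -22.692‰
f_A = (δ_mix − δ_B)/(δ_A − δ_B) = (-43.1 − (-22.692))/(-83.766 − (-22.692))
f_A = -20.408 / -61.074 = 0.3341

0.334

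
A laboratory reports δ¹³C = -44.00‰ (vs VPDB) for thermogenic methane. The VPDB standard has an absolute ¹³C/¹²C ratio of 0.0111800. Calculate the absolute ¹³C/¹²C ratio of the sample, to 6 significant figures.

0.0106881

R_sample = R_standard × (δ¹³C/1000 + 1)
R_sample = 0.0111800 × (-44.00/1000 + 1) = 0.0111800 × 0.956000
R_sample = 0.0106881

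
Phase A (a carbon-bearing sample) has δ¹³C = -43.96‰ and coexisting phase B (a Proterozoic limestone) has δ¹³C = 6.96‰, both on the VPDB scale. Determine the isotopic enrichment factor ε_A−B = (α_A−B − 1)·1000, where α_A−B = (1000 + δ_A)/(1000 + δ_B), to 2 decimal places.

-50.57‰

α_A−B = (1000 + -43.96) / (1000 + 6.96) = 956.04 / 1006.96 = 0.949432
ε_A−B = (0.949432 − 1) × 1000 = -50.568‰
(The approximation ε ≈ δ_A − δ_B would give -50.92‰.)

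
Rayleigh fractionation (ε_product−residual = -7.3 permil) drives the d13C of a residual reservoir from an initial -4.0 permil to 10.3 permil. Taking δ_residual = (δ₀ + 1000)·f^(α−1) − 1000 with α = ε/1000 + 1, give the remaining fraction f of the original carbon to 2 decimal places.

α − 1 = ε/1000 = -0.0073
(δ_res + 1000)/(δ₀ + 1000) = (10.3 + 1000)/(-4.0 + 1000) = 1010.3/996.0 = 1.014357
f = 1.014357^(1/-0.0073) = exp(ln(1.014357)/-0.0073) = exp(0.01426/-0.0073)
f = exp(-1.9528) = 0.1419

0.14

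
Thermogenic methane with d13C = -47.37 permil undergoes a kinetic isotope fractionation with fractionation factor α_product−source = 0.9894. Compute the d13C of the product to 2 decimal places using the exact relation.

-57.47 permil

δ_product = (δ_source + 1000)·α − 1000
δ_product = (-47.37 + 1000) × 0.9894 − 1000
δ_product = 942.532 − 1000 = -57.468 permil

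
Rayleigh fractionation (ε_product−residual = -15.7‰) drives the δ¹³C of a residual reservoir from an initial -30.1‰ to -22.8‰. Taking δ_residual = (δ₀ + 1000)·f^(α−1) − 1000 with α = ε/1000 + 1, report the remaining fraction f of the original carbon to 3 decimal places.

α − 1 = ε/1000 = -0.0157
(δ_res + 1000)/(δ₀ + 1000) = (-22.8 + 1000)/(-30.1 + 1000) = 977.2/969.9 = 1.007527
f = 1.007527^(1/-0.0157) = exp(ln(1.007527)/-0.0157) = exp(0.00750/-0.0157)
f = exp(-0.4776) = 0.6203

0.620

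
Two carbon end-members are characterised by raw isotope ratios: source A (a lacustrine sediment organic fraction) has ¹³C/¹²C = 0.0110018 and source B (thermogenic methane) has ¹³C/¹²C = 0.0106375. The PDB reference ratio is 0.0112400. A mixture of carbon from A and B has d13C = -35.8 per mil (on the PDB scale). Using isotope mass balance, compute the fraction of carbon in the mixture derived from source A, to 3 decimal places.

δ_A = (0.0110018/0.0112400 − 1)×1000 = (0.978808 − 1)×1000 = -21.192 per mil
δ_B = (0.0106375/0.0112400 − 1)×1000 = (0.946397 − 1)×1000 = -53.603 per mil
f_A = (δ_mix − δ_B)/(δ_A − δ_B) = (-35.8 − (-53.603))/(-21.192 − (-53.603))
f_A = 17.803 / 32.411 = 0.5493

0.549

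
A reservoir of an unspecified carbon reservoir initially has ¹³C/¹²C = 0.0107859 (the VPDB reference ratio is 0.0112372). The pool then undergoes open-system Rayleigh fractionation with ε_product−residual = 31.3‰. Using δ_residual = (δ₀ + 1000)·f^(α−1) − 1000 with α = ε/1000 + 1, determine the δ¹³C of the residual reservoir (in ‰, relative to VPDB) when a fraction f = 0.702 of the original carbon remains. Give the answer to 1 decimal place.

δ₀ = (0.0107859/0.0112372 − 1)×1000 = (0.959839 − 1)×1000 = -40.161‰
α − 1 = ε/1000 = 0.0313
f^(α−1) = 0.702^(0.0313) = 0.988986
δ_res = (-40.161 + 1000) × 0.988986 − 1000 = 949.268 − 1000 = -50.73‰

-50.7‰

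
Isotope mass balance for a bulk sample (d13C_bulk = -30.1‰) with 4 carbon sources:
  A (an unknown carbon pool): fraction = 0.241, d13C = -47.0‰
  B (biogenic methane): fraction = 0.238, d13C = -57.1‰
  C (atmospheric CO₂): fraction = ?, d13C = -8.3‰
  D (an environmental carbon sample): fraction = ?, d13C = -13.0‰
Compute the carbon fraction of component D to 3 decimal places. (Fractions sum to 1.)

Let f_D and f_C be the unknown fractions; fractions sum to 1 so f_D + f_C = 0.521.
Mass balance: Σ fᵢ·δᵢ = δ_bulk ⇒ f_D·(-13.0) + f_C·(-8.3) = -30.1 − (-24.917) = -5.183
Substitute f_C = 0.521 − f_D:
f_D·(-13.0 − -8.3) = -5.183 − 0.521×(-8.3) = -0.859
f_D = -0.859 / -4.7 = 0.1827

0.183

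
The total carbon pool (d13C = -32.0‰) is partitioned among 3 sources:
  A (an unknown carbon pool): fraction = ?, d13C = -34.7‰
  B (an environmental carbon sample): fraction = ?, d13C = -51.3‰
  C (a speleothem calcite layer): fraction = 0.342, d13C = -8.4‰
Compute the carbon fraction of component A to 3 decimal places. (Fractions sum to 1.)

0.279

Let f_A and f_B be the unknown fractions; fractions sum to 1 so f_A + f_B = 0.658.
Mass balance: Σ fᵢ·δᵢ = δ_bulk ⇒ f_A·(-34.7) + f_B·(-51.3) = -32.0 − (-2.873) = -29.127
Substitute f_B = 0.658 − f_A:
f_A·(-34.7 − -51.3) = -29.127 − 0.658×(-51.3) = 4.628
f_A = 4.628 / 16.6 = 0.2788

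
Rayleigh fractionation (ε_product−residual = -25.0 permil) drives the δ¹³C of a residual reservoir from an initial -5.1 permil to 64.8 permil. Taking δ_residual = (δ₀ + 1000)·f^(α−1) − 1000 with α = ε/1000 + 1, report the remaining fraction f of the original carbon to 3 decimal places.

α − 1 = ε/1000 = -0.0250
(δ_res + 1000)/(δ₀ + 1000) = (64.8 + 1000)/(-5.1 + 1000) = 1064.8/994.9 = 1.070258
f = 1.070258^(1/-0.0250) = exp(ln(1.070258)/-0.0250) = exp(0.06790/-0.0250)
f = exp(-2.7160) = 0.0661

0.066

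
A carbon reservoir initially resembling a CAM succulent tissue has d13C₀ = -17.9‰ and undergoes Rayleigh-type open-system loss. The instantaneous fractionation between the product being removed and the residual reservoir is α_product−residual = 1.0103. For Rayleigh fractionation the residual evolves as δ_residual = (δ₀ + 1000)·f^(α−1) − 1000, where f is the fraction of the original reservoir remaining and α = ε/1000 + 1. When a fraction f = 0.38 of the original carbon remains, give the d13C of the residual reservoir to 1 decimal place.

Rayleigh residual: δ_res = (δ₀ + 1000)·f^(α−1) − 1000
α − 1 = 0.01030
f^(α−1) = 0.38^(0.01030) = 0.990083
δ_res = (-17.9 + 1000) × 0.990083 − 1000 = 972.361 − 1000 = -27.64‰

-27.6‰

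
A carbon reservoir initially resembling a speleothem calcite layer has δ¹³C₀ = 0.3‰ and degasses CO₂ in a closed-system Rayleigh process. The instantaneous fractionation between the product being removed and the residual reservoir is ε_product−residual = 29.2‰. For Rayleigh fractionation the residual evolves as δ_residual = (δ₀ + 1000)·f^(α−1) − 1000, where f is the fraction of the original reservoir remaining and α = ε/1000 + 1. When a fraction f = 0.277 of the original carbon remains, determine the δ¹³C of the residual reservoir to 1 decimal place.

Rayleigh residual: δ_res = (δ₀ + 1000)·f^(α−1) − 1000
α = ε/1000 + 1 = 1.02920, so α − 1 = 0.02920
f^(α−1) = 0.277^(0.02920) = 0.963209
δ_res = (0.3 + 1000) × 0.963209 − 1000 = 963.498 − 1000 = -36.50‰

-36.5‰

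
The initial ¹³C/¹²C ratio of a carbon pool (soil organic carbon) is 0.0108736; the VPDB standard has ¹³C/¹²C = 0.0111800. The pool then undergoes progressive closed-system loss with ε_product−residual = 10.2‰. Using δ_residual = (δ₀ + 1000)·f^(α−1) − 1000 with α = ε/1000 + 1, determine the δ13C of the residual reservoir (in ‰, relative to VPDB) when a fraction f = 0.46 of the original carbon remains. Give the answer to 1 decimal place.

δ₀ = (0.0108736/0.0111800 − 1)×1000 = (0.972594 − 1)×1000 = -27.406‰
α − 1 = ε/1000 = 0.0102
f^(α−1) = 0.46^(0.0102) = 0.992111
δ_res = (-27.406 + 1000) × 0.992111 − 1000 = 964.921 − 1000 = -35.08‰

-35.1‰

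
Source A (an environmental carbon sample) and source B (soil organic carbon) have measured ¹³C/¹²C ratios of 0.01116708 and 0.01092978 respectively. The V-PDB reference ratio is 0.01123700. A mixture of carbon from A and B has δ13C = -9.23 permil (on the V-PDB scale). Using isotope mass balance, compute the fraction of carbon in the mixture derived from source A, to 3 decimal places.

0.858

δ_A = (0.01116708/0.01123700 − 1)×1000 = (0.993778 − 1)×1000 = -6.222 permil
δ_B = (0.01092978/0.01123700 − 1)×1000 = (0.972660 − 1)×1000 = -27.340 permil
f_A = (δ_mix − δ_B)/(δ_A − δ_B) = (-9.23 − (-27.340))/(-6.222 − (-27.340))
f_A = 18.110 / 21.118 = 0.8576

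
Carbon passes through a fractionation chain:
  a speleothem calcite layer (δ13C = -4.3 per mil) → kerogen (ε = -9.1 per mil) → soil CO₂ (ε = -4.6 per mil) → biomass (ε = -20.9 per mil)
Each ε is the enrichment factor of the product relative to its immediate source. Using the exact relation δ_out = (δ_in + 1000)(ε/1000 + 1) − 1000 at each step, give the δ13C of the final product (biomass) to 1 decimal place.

-38.4 per mil

step 1: δ = (-4.30 + 1000)·(-9.1/1000 + 1) − 1000 = -13.36 per mil
step 2: δ = (-13.36 + 1000)·(-4.6/1000 + 1) − 1000 = -17.90 per mil
step 3: δ = (-17.90 + 1000)·(-20.9/1000 + 1) − 1000 = -38.43 per mil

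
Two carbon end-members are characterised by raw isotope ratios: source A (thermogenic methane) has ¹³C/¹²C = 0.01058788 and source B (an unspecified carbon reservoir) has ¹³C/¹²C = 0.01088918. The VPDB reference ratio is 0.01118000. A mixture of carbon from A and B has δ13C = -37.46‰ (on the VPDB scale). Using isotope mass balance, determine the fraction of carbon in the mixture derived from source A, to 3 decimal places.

0.425

δ_A = (0.01058788/0.01118000 − 1)×1000 = (0.947038 − 1)×1000 = -52.962‰
δ_B = (0.01088918/0.01118000 − 1)×1000 = (0.973987 − 1)×1000 = -26.013‰
f_A = (δ_mix − δ_B)/(δ_A − δ_B) = (-37.46 − (-26.013))/(-52.962 − (-26.013))
f_A = -11.447 / -26.950 = 0.4248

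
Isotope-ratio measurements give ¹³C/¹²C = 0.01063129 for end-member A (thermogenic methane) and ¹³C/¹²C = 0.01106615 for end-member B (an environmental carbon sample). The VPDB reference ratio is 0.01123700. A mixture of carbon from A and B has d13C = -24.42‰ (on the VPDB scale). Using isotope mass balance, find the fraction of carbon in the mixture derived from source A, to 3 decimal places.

δ_A = (0.01063129/0.01123700 − 1)×1000 = (0.946097 − 1)×1000 = -53.903‰
δ_B = (0.01106615/0.01123700 − 1)×1000 = (0.984796 − 1)×1000 = -15.204‰
f_A = (δ_mix − δ_B)/(δ_A − δ_B) = (-24.42 − (-15.204))/(-53.903 − (-15.204))
f_A = -9.216 / -38.699 = 0.2381

0.238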